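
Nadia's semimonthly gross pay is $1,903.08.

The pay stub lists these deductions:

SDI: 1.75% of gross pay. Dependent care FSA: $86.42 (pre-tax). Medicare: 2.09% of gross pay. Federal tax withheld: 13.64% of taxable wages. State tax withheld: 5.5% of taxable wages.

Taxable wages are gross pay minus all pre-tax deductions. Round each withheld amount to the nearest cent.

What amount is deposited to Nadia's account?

Dependent care FSA: $86.42
Taxable wages = $1,903.08 − $86.42 = $1,816.66
Federal tax withheld: $1,816.66 × 0.1364 = $247.79
State tax withheld: $1,816.66 × 0.055 = $99.92
Medicare: $1,903.08 × 0.0209 = $39.77
SDI: $1,903.08 × 0.0175 = $33.30
Total deductions = $86.42 + $247.79 + $99.92 + $39.77 + $33.30 = $507.20
Net pay = $1,903.08 − $507.20 = $1,395.88

$1,395.88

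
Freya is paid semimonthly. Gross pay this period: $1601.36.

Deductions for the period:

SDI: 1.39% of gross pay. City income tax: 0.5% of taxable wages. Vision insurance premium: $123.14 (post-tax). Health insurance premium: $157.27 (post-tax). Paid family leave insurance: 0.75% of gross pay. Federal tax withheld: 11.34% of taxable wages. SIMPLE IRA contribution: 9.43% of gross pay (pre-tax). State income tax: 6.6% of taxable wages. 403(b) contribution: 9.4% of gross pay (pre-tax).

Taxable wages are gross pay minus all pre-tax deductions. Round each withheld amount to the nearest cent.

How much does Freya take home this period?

SIMPLE IRA contribution: $1601.36 × 0.0943 = $151.01
403(b) contribution: $1601.36 × 0.094 = $150.53
Pre-tax total = $151.01 + $150.53 = $301.54
Taxable wages = $1601.36 − $301.54 = $1299.82
City income tax: $1299.82 × 0.005 = $6.50
State income tax: $1299.82 × 0.066 = $85.79
Federal tax withheld: $1299.82 × 0.1134 = $147.40
SDI: $1601.36 × 0.0139 = $22.26
Paid family leave insurance: $1601.36 × 0.0075 = $12.01
Health insurance premium: $157.27
Vision insurance premium: $123.14
Total deductions = $151.01 + $150.53 + $6.50 + $85.79 + $147.40 + $22.26 + $12.01 + $157.27 + $123.14 = $855.91
Net pay = $1601.36 − $855.91 = $745.45

$745.45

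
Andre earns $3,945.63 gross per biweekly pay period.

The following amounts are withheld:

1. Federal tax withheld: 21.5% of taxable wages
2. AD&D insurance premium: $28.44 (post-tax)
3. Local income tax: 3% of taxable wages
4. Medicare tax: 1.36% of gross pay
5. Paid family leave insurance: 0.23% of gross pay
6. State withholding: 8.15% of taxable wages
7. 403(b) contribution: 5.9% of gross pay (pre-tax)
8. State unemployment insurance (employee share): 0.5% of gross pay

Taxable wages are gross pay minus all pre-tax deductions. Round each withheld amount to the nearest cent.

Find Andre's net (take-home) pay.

$2,389.69

403(b) contribution: $3,945.63 × 0.059 = $232.79
Taxable wages = $3,945.63 − $232.79 = $3,712.84
Federal tax withheld: $3,712.84 × 0.215 = $798.26
State withholding: $3,712.84 × 0.0815 = $302.60
Local income tax: $3,712.84 × 0.03 = $111.39
State unemployment insurance (employee share): $3,945.63 × 0.005 = $19.73
Medicare tax: $3,945.63 × 0.0136 = $53.66
Paid family leave insurance: $3,945.63 × 0.0023 = $9.07
AD&D insurance premium: $28.44
Total deductions = $232.79 + $798.26 + $302.60 + $111.39 + $19.73 + $53.66 + $9.07 + $28.44 = $1,555.94
Net pay = $3,945.63 − $1,555.94 = $2,389.69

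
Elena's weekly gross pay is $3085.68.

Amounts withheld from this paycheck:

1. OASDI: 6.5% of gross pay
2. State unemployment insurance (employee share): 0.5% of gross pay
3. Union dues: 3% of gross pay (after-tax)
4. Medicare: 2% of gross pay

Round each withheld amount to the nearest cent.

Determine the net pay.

OASDI: $3085.68 × 0.065 = $200.57
Medicare: $3085.68 × 0.02 = $61.71
State unemployment insurance (employee share): $3085.68 × 0.005 = $15.43
Union dues: $3085.68 × 0.03 = $92.57
Total deductions = $200.57 + $61.71 + $15.43 + $92.57 = $370.28
Net pay = $3085.68 − $370.28 = $2715.40

$2715.40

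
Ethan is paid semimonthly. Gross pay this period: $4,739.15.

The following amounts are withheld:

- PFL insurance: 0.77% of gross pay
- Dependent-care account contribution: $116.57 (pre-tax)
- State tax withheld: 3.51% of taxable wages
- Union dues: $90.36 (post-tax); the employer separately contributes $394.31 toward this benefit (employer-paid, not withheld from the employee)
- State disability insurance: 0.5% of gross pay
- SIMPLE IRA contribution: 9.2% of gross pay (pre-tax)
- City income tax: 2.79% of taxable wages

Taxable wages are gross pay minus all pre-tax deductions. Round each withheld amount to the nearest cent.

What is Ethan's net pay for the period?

$3,772.27

Dependent-care account contribution: $116.57
SIMPLE IRA contribution: $4,739.15 × 0.092 = $436.00
Pre-tax total = $116.57 + $436.00 = $552.57
Taxable wages = $4,739.15 − $552.57 = $4,186.58
City income tax: $4,186.58 × 0.0279 = $116.81
State tax withheld: $4,186.58 × 0.0351 = $146.95
PFL insurance: $4,739.15 × 0.0077 = $36.49
State disability insurance: $4,739.15 × 0.005 = $23.70
Union dues: $90.36
(Employer's $394.31 toward union dues is not withheld from the employee.)
Total deductions = $116.57 + $436.00 + $116.81 + $146.95 + $36.49 + $23.70 + $90.36 = $966.88
Net pay = $4,739.15 − $966.88 = $3,772.27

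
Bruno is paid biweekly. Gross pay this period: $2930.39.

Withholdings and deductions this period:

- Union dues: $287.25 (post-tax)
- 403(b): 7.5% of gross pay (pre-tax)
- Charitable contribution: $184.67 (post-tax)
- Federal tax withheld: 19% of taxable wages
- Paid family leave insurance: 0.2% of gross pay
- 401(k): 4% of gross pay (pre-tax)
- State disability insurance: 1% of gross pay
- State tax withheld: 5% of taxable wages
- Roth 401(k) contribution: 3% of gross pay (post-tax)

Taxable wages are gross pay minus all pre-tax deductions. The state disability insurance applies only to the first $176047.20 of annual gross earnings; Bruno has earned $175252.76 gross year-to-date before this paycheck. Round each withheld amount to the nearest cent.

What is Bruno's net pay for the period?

$1397.35

403(b): $2930.39 × 0.075 = $219.78
401(k): $2930.39 × 0.04 = $117.22
Pre-tax total = $219.78 + $117.22 = $337.00
Taxable wages = $2930.39 − $337.00 = $2593.39
State tax withheld: $2593.39 × 0.05 = $129.67
Federal tax withheld: $2593.39 × 0.19 = $492.74
State disability insurance: only $176047.20 − $175252.76 = $794.44 of this check is subject → $794.44 × 0.01 = $7.94
Paid family leave insurance: $2930.39 × 0.002 = $5.86
Roth 401(k) contribution: $2930.39 × 0.03 = $87.91
Union dues: $287.25
Charitable contribution: $184.67
Total deductions = $219.78 + $117.22 + $129.67 + $492.74 + $7.94 + $5.86 + $87.91 + $287.25 + $184.67 = $1533.04
Net pay = $2930.39 − $1533.04 = $1397.35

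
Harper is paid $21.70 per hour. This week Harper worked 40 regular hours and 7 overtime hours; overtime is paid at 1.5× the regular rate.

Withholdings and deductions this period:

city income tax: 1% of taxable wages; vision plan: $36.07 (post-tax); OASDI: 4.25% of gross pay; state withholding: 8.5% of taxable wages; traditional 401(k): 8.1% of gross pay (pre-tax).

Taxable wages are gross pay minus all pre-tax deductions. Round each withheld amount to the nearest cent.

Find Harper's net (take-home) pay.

$828.78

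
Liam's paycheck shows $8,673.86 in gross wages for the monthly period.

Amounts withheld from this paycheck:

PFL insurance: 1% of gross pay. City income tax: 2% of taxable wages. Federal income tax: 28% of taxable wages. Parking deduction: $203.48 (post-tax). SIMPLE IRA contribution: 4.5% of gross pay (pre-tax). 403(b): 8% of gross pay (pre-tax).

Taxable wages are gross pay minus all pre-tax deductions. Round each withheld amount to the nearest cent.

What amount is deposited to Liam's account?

403(b): $8,673.86 × 0.08 = $693.91
SIMPLE IRA contribution: $8,673.86 × 0.045 = $390.32
Pre-tax total = $693.91 + $390.32 = $1,084.23
Taxable wages = $8,673.86 − $1,084.23 = $7,589.63
Federal income tax: $7,589.63 × 0.28 = $2,125.10
City income tax: $7,589.63 × 0.02 = $151.79
PFL insurance: $8,673.86 × 0.01 = $86.74
Parking deduction: $203.48
Total deductions = $693.91 + $390.32 + $2,125.10 + $151.79 + $86.74 + $203.48 = $3,651.34
Net pay = $8,673.86 − $3,651.34 = $5,022.52

$5,022.52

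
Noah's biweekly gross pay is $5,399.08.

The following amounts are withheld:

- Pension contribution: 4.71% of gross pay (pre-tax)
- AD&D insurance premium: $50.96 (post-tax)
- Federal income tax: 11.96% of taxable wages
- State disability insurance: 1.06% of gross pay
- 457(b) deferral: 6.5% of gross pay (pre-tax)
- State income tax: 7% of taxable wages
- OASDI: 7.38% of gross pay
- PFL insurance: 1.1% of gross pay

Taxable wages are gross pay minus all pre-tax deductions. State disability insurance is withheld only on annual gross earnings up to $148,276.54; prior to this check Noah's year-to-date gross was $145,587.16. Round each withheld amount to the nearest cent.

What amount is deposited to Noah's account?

Pension contribution: $5,399.08 × 0.0471 = $254.30
457(b) deferral: $5,399.08 × 0.065 = $350.94
Pre-tax total = $254.30 + $350.94 = $605.24
Taxable wages = $5,399.08 − $605.24 = $4,793.84
Federal income tax: $4,793.84 × 0.1196 = $573.34
State income tax: $4,793.84 × 0.07 = $335.57
PFL insurance: $5,399.08 × 0.011 = $59.39
OASDI: $5,399.08 × 0.0738 = $398.45
State disability insurance: only $148,276.54 − $145,587.16 = $2,689.38 of this check is subject → $2,689.38 × 0.0106 = $28.51
AD&D insurance premium: $50.96
Total deductions = $254.30 + $350.94 + $573.34 + $335.57 + $59.39 + $398.45 + $28.51 + $50.96 = $2,051.46
Net pay = $5,399.08 − $2,051.46 = $3,347.62

$3,347.62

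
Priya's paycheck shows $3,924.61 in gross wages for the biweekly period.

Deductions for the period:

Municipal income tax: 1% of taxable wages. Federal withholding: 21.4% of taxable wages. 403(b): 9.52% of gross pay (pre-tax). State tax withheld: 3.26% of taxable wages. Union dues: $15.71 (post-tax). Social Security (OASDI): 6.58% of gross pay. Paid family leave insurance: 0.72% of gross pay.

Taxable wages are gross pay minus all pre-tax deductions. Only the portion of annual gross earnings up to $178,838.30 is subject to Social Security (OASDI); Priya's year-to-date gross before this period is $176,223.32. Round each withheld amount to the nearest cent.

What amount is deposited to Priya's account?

403(b): $3,924.61 × 0.0952 = $373.62
Taxable wages = $3,924.61 − $373.62 = $3,550.99
State tax withheld: $3,550.99 × 0.0326 = $115.76
Federal withholding: $3,550.99 × 0.214 = $759.91
Municipal income tax: $3,550.99 × 0.01 = $35.51
Social Security (OASDI): only $178,838.30 − $176,223.32 = $2,614.98 of this check is subject → $2,614.98 × 0.0658 = $172.07
Paid family leave insurance: $3,924.61 × 0.0072 = $28.26
Union dues: $15.71
Total deductions = $373.62 + $115.76 + $759.91 + $35.51 + $172.07 + $28.26 + $15.71 = $1,500.84
Net pay = $3,924.61 − $1,500.84 = $2,423.77

$2,423.77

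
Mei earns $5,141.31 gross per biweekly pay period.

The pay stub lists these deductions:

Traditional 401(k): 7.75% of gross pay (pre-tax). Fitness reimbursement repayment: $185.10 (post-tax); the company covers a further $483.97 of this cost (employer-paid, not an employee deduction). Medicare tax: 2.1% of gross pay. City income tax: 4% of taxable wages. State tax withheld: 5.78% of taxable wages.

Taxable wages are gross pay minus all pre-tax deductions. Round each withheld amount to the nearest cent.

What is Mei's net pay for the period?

$3,985.94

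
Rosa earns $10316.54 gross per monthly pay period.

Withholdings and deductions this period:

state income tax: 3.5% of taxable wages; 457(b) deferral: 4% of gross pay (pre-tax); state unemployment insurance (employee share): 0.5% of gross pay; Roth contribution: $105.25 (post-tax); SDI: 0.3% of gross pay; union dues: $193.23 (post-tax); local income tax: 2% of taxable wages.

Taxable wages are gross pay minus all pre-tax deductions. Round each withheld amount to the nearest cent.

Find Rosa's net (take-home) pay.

457(b) deferral: $10316.54 × 0.04 = $412.66
Taxable wages = $10316.54 − $412.66 = $9903.88
Local income tax: $9903.88 × 0.02 = $198.08
State income tax: $9903.88 × 0.035 = $346.64
SDI: $10316.54 × 0.003 = $30.95
State unemployment insurance (employee share): $10316.54 × 0.005 = $51.58
Union dues: $193.23
Roth contribution: $105.25
Total deductions = $412.66 + $198.08 + $346.64 + $30.95 + $51.58 + $193.23 + $105.25 = $1338.39
Net pay = $10316.54 − $1338.39 = $8978.15

$8978.15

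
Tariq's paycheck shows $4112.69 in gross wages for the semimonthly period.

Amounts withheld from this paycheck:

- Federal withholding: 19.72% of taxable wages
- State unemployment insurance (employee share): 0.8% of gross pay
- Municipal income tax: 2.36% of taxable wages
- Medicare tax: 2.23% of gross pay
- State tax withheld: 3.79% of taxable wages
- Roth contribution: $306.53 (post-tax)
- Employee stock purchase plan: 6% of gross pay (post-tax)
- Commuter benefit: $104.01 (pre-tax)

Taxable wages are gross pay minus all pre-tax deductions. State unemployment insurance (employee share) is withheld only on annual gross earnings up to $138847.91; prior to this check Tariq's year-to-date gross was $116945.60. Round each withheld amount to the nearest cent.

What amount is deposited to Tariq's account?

$2293.74

Commuter benefit: $104.01
Taxable wages = $4112.69 − $104.01 = $4008.68
State tax withheld: $4008.68 × 0.0379 = $151.93
Federal withholding: $4008.68 × 0.1972 = $790.51
Municipal income tax: $4008.68 × 0.0236 = $94.60
Medicare tax: $4112.69 × 0.0223 = $91.71
State unemployment insurance (employee share): cap not yet reached, full $4112.69 is subject → $4112.69 × 0.008 = $32.90
Employee stock purchase plan: $4112.69 × 0.06 = $246.76
Roth contribution: $306.53
Total deductions = $104.01 + $151.93 + $790.51 + $94.60 + $91.71 + $32.90 + $246.76 + $306.53 = $1818.95
Net pay = $4112.69 − $1818.95 = $2293.74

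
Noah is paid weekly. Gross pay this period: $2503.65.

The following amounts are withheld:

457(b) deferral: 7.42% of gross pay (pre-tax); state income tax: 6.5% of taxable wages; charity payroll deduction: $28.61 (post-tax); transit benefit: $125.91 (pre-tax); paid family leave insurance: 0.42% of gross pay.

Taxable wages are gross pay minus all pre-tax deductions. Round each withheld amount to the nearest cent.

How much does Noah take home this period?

$2010.36

457(b) deferral: $2503.65 × 0.0742 = $185.77
Transit benefit: $125.91
Pre-tax total = $185.77 + $125.91 = $311.68
Taxable wages = $2503.65 − $311.68 = $2191.97
State income tax: $2191.97 × 0.065 = $142.48
Paid family leave insurance: $2503.65 × 0.0042 = $10.52
Charity payroll deduction: $28.61
Total deductions = $185.77 + $125.91 + $142.48 + $10.52 + $28.61 = $493.29
Net pay = $2503.65 − $493.29 = $2010.36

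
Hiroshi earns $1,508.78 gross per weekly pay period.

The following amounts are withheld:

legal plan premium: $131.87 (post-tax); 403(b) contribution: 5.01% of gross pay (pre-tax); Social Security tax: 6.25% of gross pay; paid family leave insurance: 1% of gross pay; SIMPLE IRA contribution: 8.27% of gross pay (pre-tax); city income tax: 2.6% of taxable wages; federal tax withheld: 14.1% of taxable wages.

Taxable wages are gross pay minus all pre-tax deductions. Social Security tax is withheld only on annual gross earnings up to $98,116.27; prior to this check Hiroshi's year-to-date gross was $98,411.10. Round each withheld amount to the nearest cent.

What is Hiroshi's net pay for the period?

$942.94

403(b) contribution: $1,508.78 × 0.0501 = $75.59
SIMPLE IRA contribution: $1,508.78 × 0.0827 = $124.78
Pre-tax total = $75.59 + $124.78 = $200.37
Taxable wages = $1,508.78 − $200.37 = $1,308.41
Federal tax withheld: $1,308.41 × 0.141 = $184.49
City income tax: $1,308.41 × 0.026 = $34.02
Paid family leave insurance: $1,508.78 × 0.01 = $15.09
Social Security tax: annual cap $98,116.27 already reached (YTD $98,411.10), so $0.00
Legal plan premium: $131.87
Total deductions = $75.59 + $124.78 + $184.49 + $34.02 + $15.09 + $0.00 + $131.87 = $565.84
Net pay = $1,508.78 − $565.84 = $942.94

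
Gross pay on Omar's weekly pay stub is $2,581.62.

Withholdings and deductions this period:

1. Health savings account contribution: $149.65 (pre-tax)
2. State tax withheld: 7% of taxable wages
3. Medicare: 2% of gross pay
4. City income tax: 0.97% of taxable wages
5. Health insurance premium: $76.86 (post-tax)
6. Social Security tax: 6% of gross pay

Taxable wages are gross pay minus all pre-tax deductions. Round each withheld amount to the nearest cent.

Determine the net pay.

$1,954.75

Health savings account contribution: $149.65
Taxable wages = $2,581.62 − $149.65 = $2,431.97
State tax withheld: $2,431.97 × 0.07 = $170.24
City income tax: $2,431.97 × 0.0097 = $23.59
Medicare: $2,581.62 × 0.02 = $51.63
Social Security tax: $2,581.62 × 0.06 = $154.90
Health insurance premium: $76.86
Total deductions = $149.65 + $170.24 + $23.59 + $51.63 + $154.90 + $76.86 = $626.87
Net pay = $2,581.62 − $626.87 = $1,954.75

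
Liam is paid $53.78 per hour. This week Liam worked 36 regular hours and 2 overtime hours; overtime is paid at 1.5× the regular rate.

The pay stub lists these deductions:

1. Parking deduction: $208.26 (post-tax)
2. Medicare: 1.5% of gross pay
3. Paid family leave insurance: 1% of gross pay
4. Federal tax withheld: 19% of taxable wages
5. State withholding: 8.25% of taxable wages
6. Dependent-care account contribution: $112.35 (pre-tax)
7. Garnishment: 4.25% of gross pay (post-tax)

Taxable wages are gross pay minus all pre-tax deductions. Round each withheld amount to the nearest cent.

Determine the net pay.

$1,094.31

Regular pay: 36 × $53.78 = $1,936.08
Overtime pay: 2 × $53.78 × 1.5 = $161.34
Gross pay = $1,936.08 + $161.34 = $2,097.42
Dependent-care account contribution: $112.35
Taxable wages = $2,097.42 − $112.35 = $1,985.07
State withholding: $1,985.07 × 0.0825 = $163.77
Federal tax withheld: $1,985.07 × 0.19 = $377.16
Medicare: $2,097.42 × 0.015 = $31.46
Paid family leave insurance: $2,097.42 × 0.01 = $20.97
Garnishment: $2,097.42 × 0.0425 = $89.14
Parking deduction: $208.26
Total deductions = $112.35 + $163.77 + $377.16 + $31.46 + $20.97 + $89.14 + $208.26 = $1,003.11
Net pay = $2,097.42 − $1,003.11 = $1,094.31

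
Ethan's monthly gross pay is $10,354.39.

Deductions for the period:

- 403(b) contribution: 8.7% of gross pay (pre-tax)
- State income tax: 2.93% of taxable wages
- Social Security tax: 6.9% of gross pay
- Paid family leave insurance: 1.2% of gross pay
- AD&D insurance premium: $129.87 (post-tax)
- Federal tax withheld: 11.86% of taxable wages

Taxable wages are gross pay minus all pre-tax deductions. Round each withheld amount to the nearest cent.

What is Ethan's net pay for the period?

403(b) contribution: $10,354.39 × 0.087 = $900.83
Taxable wages = $10,354.39 − $900.83 = $9,453.56
Federal tax withheld: $9,453.56 × 0.1186 = $1,121.19
State income tax: $9,453.56 × 0.0293 = $276.99
Social Security tax: $10,354.39 × 0.069 = $714.45
Paid family leave insurance: $10,354.39 × 0.012 = $124.25
AD&D insurance premium: $129.87
Total deductions = $900.83 + $1,121.19 + $276.99 + $714.45 + $124.25 + $129.87 = $3,267.58
Net pay = $10,354.39 − $3,267.58 = $7,086.81

$7,086.81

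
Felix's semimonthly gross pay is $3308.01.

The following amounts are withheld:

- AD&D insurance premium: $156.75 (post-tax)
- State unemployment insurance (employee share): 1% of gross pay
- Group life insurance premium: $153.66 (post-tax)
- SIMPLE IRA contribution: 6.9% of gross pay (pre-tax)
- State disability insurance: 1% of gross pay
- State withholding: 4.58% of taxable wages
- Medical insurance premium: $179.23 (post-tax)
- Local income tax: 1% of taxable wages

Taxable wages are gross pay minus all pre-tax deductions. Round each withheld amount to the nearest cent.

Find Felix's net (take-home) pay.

$2352.11

SIMPLE IRA contribution: $3308.01 × 0.069 = $228.25
Taxable wages = $3308.01 − $228.25 = $3079.76
State withholding: $3079.76 × 0.0458 = $141.05
Local income tax: $3079.76 × 0.01 = $30.80
State disability insurance: $3308.01 × 0.01 = $33.08
State unemployment insurance (employee share): $3308.01 × 0.01 = $33.08
Group life insurance premium: $153.66
AD&D insurance premium: $156.75
Medical insurance premium: $179.23
Total deductions = $228.25 + $141.05 + $30.80 + $33.08 + $33.08 + $153.66 + $156.75 + $179.23 = $955.90
Net pay = $3308.01 − $955.90 = $2352.11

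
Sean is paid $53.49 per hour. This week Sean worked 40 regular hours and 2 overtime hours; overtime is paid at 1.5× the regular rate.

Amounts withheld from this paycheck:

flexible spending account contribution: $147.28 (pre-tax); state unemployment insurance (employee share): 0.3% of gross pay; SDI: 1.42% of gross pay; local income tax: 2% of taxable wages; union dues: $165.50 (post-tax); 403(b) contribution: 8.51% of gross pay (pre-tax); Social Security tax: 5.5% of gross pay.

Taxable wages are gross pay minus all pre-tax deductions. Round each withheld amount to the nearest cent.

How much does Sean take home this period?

Regular pay: 40 × $53.49 = $2,139.60
Overtime pay: 2 × $53.49 × 1.5 = $160.47
Gross pay = $2,139.60 + $160.47 = $2,300.07
Flexible spending account contribution: $147.28
403(b) contribution: $2,300.07 × 0.0851 = $195.74
Pre-tax total = $147.28 + $195.74 = $343.02
Taxable wages = $2,300.07 − $343.02 = $1,957.05
Local income tax: $1,957.05 × 0.02 = $39.14
SDI: $2,300.07 × 0.0142 = $32.66
State unemployment insurance (employee share): $2,300.07 × 0.003 = $6.90
Social Security tax: $2,300.07 × 0.055 = $126.50
Union dues: $165.50
Total deductions = $147.28 + $195.74 + $39.14 + $32.66 + $6.90 + $126.50 + $165.50 = $713.72
Net pay = $2,300.07 − $713.72 = $1,586.35

$1,586.35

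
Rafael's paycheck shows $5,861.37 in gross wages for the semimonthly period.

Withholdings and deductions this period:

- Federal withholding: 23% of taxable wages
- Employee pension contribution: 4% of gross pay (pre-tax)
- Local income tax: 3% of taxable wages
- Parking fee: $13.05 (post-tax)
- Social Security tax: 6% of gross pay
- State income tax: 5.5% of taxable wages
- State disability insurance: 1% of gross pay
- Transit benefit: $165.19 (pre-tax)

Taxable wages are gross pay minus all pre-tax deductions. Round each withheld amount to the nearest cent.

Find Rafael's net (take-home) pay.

$3,317.94

Employee pension contribution: $5,861.37 × 0.04 = $234.45
Transit benefit: $165.19
Pre-tax total = $234.45 + $165.19 = $399.64
Taxable wages = $5,861.37 − $399.64 = $5,461.73
State income tax: $5,461.73 × 0.055 = $300.40
Federal withholding: $5,461.73 × 0.23 = $1,256.20
Local income tax: $5,461.73 × 0.03 = $163.85
Social Security tax: $5,861.37 × 0.06 = $351.68
State disability insurance: $5,861.37 × 0.01 = $58.61
Parking fee: $13.05
Total deductions = $234.45 + $165.19 + $300.40 + $1,256.20 + $163.85 + $351.68 + $58.61 + $13.05 = $2,543.43
Net pay = $5,861.37 − $2,543.43 = $3,317.94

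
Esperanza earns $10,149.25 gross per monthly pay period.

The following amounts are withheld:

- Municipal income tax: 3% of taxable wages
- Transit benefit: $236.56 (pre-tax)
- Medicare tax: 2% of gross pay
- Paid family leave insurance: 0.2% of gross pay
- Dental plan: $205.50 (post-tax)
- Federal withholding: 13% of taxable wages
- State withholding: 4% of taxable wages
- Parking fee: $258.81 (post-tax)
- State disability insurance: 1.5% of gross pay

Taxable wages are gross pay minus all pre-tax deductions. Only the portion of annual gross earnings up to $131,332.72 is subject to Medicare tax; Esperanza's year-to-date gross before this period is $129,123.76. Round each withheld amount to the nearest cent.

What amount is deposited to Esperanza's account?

$7,249.12

Transit benefit: $236.56
Taxable wages = $10,149.25 − $236.56 = $9,912.69
State withholding: $9,912.69 × 0.04 = $396.51
Federal withholding: $9,912.69 × 0.13 = $1,288.65
Municipal income tax: $9,912.69 × 0.03 = $297.38
State disability insurance: $10,149.25 × 0.015 = $152.24
Paid family leave insurance: $10,149.25 × 0.002 = $20.30
Medicare tax: only $131,332.72 − $129,123.76 = $2,208.96 of this check is subject → $2,208.96 × 0.02 = $44.18
Parking fee: $258.81
Dental plan: $205.50
Total deductions = $236.56 + $396.51 + $1,288.65 + $297.38 + $152.24 + $20.30 + $44.18 + $258.81 + $205.50 = $2,900.13
Net pay = $10,149.25 − $2,900.13 = $7,249.12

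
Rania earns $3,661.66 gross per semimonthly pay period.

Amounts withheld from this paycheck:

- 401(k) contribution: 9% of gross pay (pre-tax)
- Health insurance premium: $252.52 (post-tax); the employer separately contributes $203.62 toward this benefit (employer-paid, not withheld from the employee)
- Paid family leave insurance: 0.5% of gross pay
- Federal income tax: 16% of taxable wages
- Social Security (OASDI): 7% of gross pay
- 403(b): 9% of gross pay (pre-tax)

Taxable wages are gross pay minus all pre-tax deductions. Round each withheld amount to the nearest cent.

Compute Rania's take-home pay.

$1,995.00

403(b): $3,661.66 × 0.09 = $329.55
401(k) contribution: $3,661.66 × 0.09 = $329.55
Pre-tax total = $329.55 + $329.55 = $659.10
Taxable wages = $3,661.66 − $659.10 = $3,002.56
Federal income tax: $3,002.56 × 0.16 = $480.41
Paid family leave insurance: $3,661.66 × 0.005 = $18.31
Social Security (OASDI): $3,661.66 × 0.07 = $256.32
Health insurance premium: $252.52
(Employer's $203.62 toward health insurance premium is not withheld from the employee.)
Total deductions = $329.55 + $329.55 + $480.41 + $18.31 + $256.32 + $252.52 = $1,666.66
Net pay = $3,661.66 − $1,666.66 = $1,995.00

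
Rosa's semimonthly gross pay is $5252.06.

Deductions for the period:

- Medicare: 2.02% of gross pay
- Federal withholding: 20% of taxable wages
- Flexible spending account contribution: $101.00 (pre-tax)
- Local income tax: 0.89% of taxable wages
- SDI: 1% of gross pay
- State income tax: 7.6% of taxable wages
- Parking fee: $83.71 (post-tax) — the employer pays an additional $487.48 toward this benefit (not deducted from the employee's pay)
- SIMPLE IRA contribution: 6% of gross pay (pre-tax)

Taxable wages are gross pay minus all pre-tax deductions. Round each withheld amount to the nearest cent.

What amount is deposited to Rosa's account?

SIMPLE IRA contribution: $5252.06 × 0.06 = $315.12
Flexible spending account contribution: $101.00
Pre-tax total = $315.12 + $101.00 = $416.12
Taxable wages = $5252.06 − $416.12 = $4835.94
Local income tax: $4835.94 × 0.0089 = $43.04
State income tax: $4835.94 × 0.076 = $367.53
Federal withholding: $4835.94 × 0.2 = $967.19
Medicare: $5252.06 × 0.0202 = $106.09
SDI: $5252.06 × 0.01 = $52.52
Parking fee: $83.71
(Employer's $487.48 toward parking fee is not withheld from the employee.)
Total deductions = $315.12 + $101.00 + $43.04 + $367.53 + $967.19 + $106.09 + $52.52 + $83.71 = $2036.20
Net pay = $5252.06 − $2036.20 = $3215.86

$3215.86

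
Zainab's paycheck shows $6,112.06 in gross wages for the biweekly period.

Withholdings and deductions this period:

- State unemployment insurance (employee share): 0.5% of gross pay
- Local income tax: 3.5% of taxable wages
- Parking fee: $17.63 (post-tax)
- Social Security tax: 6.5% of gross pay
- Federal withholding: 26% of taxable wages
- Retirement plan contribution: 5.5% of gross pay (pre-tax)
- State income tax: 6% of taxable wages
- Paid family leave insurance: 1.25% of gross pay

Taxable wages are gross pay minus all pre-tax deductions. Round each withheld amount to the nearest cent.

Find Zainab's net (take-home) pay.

Retirement plan contribution: $6,112.06 × 0.055 = $336.16
Taxable wages = $6,112.06 − $336.16 = $5,775.90
Local income tax: $5,775.90 × 0.035 = $202.16
State income tax: $5,775.90 × 0.06 = $346.55
Federal withholding: $5,775.90 × 0.26 = $1,501.73
Paid family leave insurance: $6,112.06 × 0.0125 = $76.40
Social Security tax: $6,112.06 × 0.065 = $397.28
State unemployment insurance (employee share): $6,112.06 × 0.005 = $30.56
Parking fee: $17.63
Total deductions = $336.16 + $202.16 + $346.55 + $1,501.73 + $76.40 + $397.28 + $30.56 + $17.63 = $2,908.47
Net pay = $6,112.06 − $2,908.47 = $3,203.59

$3,203.59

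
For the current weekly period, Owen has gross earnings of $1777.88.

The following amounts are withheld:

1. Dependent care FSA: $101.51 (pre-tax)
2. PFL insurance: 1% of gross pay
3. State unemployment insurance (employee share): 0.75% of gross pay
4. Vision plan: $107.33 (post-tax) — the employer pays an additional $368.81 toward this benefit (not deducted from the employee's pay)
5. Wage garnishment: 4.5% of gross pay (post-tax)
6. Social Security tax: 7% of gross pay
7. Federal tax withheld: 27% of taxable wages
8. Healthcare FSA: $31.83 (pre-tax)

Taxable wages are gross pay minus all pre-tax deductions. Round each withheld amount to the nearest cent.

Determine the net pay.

Dependent care FSA: $101.51
Healthcare FSA: $31.83
Pre-tax total = $101.51 + $31.83 = $133.34
Taxable wages = $1777.88 − $133.34 = $1644.54
Federal tax withheld: $1644.54 × 0.27 = $444.03
State unemployment insurance (employee share): $1777.88 × 0.0075 = $13.33
Social Security tax: $1777.88 × 0.07 = $124.45
PFL insurance: $1777.88 × 0.01 = $17.78
Wage garnishment: $1777.88 × 0.045 = $80.00
Vision plan: $107.33
(Employer's $368.81 toward vision plan is not withheld from the employee.)
Total deductions = $101.51 + $31.83 + $444.03 + $13.33 + $124.45 + $17.78 + $80.00 + $107.33 = $920.26
Net pay = $1777.88 − $920.26 = $857.62

$857.62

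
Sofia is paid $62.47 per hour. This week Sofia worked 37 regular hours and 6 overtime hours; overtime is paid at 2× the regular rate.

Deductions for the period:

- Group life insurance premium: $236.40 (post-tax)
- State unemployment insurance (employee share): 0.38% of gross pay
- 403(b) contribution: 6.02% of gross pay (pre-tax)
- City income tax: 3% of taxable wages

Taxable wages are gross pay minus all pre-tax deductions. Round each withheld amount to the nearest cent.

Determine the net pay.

$2,542.43

Regular pay: 37 × $62.47 = $2,311.39
Overtime pay: 6 × $62.47 × 2 = $749.64
Gross pay = $2,311.39 + $749.64 = $3,061.03
403(b) contribution: $3,061.03 × 0.0602 = $184.27
Taxable wages = $3,061.03 − $184.27 = $2,876.76
City income tax: $2,876.76 × 0.03 = $86.30
State unemployment insurance (employee share): $3,061.03 × 0.0038 = $11.63
Group life insurance premium: $236.40
Total deductions = $184.27 + $86.30 + $11.63 + $236.40 = $518.60
Net pay = $3,061.03 − $518.60 = $2,542.43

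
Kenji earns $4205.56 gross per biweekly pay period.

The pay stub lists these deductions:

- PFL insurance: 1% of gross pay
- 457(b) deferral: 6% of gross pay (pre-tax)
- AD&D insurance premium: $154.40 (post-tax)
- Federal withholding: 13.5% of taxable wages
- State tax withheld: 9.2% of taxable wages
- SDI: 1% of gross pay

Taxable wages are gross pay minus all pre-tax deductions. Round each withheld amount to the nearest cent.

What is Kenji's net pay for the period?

457(b) deferral: $4205.56 × 0.06 = $252.33
Taxable wages = $4205.56 − $252.33 = $3953.23
State tax withheld: $3953.23 × 0.092 = $363.70
Federal withholding: $3953.23 × 0.135 = $533.69
SDI: $4205.56 × 0.01 = $42.06
PFL insurance: $4205.56 × 0.01 = $42.06
AD&D insurance premium: $154.40
Total deductions = $252.33 + $363.70 + $533.69 + $42.06 + $42.06 + $154.40 = $1388.24
Net pay = $4205.56 − $1388.24 = $2817.32

$2817.32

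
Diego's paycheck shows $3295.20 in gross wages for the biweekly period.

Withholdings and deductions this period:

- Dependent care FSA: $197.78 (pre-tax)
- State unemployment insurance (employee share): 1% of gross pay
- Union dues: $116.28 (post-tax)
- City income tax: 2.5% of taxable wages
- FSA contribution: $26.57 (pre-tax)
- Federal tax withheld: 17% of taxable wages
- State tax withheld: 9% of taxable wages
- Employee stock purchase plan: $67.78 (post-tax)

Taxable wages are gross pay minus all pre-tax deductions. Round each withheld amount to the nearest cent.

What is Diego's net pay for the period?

$1978.65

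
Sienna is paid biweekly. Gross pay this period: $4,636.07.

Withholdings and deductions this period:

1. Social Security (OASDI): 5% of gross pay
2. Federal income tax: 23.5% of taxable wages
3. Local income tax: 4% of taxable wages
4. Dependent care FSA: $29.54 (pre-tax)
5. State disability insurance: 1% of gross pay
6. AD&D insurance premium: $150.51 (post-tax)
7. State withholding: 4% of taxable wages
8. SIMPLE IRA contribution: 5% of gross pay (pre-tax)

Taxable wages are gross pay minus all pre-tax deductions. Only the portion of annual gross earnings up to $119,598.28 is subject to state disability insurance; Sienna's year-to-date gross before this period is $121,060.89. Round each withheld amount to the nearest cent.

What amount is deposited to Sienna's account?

$2,614.38

Dependent care FSA: $29.54
SIMPLE IRA contribution: $4,636.07 × 0.05 = $231.80
Pre-tax total = $29.54 + $231.80 = $261.34
Taxable wages = $4,636.07 − $261.34 = $4,374.73
Federal income tax: $4,374.73 × 0.235 = $1,028.06
Local income tax: $4,374.73 × 0.04 = $174.99
State withholding: $4,374.73 × 0.04 = $174.99
Social Security (OASDI): $4,636.07 × 0.05 = $231.80
State disability insurance: annual cap $119,598.28 already reached (YTD $121,060.89), so $0.00
AD&D insurance premium: $150.51
Total deductions = $29.54 + $231.80 + $1,028.06 + $174.99 + $174.99 + $231.80 + $0.00 + $150.51 = $2,021.69
Net pay = $4,636.07 − $2,021.69 = $2,614.38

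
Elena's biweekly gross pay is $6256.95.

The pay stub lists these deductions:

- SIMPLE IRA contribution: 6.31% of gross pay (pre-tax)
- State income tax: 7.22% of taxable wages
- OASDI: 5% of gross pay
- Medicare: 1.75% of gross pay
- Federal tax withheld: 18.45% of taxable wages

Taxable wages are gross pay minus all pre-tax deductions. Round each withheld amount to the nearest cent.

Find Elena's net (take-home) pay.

$3934.98

SIMPLE IRA contribution: $6256.95 × 0.0631 = $394.81
Taxable wages = $6256.95 − $394.81 = $5862.14
State income tax: $5862.14 × 0.0722 = $423.25
Federal tax withheld: $5862.14 × 0.1845 = $1081.56
OASDI: $6256.95 × 0.05 = $312.85
Medicare: $6256.95 × 0.0175 = $109.50
Total deductions = $394.81 + $423.25 + $1081.56 + $312.85 + $109.50 = $2321.97
Net pay = $6256.95 − $2321.97 = $3934.98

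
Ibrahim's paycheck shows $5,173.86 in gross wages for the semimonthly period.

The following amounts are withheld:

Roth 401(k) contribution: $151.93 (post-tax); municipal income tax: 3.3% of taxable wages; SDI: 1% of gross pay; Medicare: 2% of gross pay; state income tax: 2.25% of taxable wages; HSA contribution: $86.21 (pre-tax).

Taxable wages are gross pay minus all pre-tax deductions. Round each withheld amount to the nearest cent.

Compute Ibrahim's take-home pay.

$4,498.14

HSA contribution: $86.21
Taxable wages = $5,173.86 − $86.21 = $5,087.65
State income tax: $5,087.65 × 0.0225 = $114.47
Municipal income tax: $5,087.65 × 0.033 = $167.89
Medicare: $5,173.86 × 0.02 = $103.48
SDI: $5,173.86 × 0.01 = $51.74
Roth 401(k) contribution: $151.93
Total deductions = $86.21 + $114.47 + $167.89 + $103.48 + $51.74 + $151.93 = $675.72
Net pay = $5,173.86 − $675.72 = $4,498.14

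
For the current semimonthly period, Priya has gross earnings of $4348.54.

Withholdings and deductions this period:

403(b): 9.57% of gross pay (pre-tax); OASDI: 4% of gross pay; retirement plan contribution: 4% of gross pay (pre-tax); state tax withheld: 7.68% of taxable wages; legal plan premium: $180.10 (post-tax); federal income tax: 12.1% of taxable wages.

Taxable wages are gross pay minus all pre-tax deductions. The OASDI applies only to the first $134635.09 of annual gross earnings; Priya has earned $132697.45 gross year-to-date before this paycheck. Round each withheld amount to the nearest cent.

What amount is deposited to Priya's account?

$2757.41

Retirement plan contribution: $4348.54 × 0.04 = $173.94
403(b): $4348.54 × 0.0957 = $416.16
Pre-tax total = $173.94 + $416.16 = $590.10
Taxable wages = $4348.54 − $590.10 = $3758.44
State tax withheld: $3758.44 × 0.0768 = $288.65
Federal income tax: $3758.44 × 0.121 = $454.77
OASDI: only $134635.09 − $132697.45 = $1937.64 of this check is subject → $1937.64 × 0.04 = $77.51
Legal plan premium: $180.10
Total deductions = $173.94 + $416.16 + $288.65 + $454.77 + $77.51 + $180.10 = $1591.13
Net pay = $4348.54 − $1591.13 = $2757.41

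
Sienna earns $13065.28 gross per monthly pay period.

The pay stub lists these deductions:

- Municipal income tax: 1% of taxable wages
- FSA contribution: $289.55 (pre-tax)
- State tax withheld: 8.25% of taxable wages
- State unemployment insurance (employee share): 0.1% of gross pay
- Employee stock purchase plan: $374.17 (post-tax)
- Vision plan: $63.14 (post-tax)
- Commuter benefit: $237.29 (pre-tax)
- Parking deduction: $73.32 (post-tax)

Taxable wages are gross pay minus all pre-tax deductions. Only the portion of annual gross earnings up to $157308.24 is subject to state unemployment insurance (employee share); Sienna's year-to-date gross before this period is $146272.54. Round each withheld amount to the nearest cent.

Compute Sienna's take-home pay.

$10856.97

FSA contribution: $289.55
Commuter benefit: $237.29
Pre-tax total = $289.55 + $237.29 = $526.84
Taxable wages = $13065.28 − $526.84 = $12538.44
State tax withheld: $12538.44 × 0.0825 = $1034.42
Municipal income tax: $12538.44 × 0.01 = $125.38
State unemployment insurance (employee share): only $157308.24 − $146272.54 = $11035.70 of this check is subject → $11035.70 × 0.001 = $11.04
Employee stock purchase plan: $374.17
Vision plan: $63.14
Parking deduction: $73.32
Total deductions = $289.55 + $237.29 + $1034.42 + $125.38 + $11.04 + $374.17 + $63.14 + $73.32 = $2208.31
Net pay = $13065.28 − $2208.31 = $10856.97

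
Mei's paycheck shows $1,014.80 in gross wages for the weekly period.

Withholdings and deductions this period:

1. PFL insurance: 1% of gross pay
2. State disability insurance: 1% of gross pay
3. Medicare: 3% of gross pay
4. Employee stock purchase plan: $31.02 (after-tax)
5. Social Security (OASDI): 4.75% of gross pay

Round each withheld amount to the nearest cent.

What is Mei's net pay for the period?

$884.84

Social Security (OASDI): $1,014.80 × 0.0475 = $48.20
Medicare: $1,014.80 × 0.03 = $30.44
State disability insurance: $1,014.80 × 0.01 = $10.15
PFL insurance: $1,014.80 × 0.01 = $10.15
Employee stock purchase plan: $31.02
Total deductions = $48.20 + $30.44 + $10.15 + $10.15 + $31.02 = $129.96
Net pay = $1,014.80 − $129.96 = $884.84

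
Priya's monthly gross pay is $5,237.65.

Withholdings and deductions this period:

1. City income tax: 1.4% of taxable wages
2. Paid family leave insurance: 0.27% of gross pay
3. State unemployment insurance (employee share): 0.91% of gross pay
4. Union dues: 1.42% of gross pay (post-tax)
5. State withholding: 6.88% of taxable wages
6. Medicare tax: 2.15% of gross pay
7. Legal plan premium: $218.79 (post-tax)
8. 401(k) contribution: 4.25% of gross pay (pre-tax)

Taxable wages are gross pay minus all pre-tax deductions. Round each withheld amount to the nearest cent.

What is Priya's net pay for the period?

$4,132.23

401(k) contribution: $5,237.65 × 0.0425 = $222.60
Taxable wages = $5,237.65 − $222.60 = $5,015.05
City income tax: $5,015.05 × 0.014 = $70.21
State withholding: $5,015.05 × 0.0688 = $345.04
State unemployment insurance (employee share): $5,237.65 × 0.0091 = $47.66
Paid family leave insurance: $5,237.65 × 0.0027 = $14.14
Medicare tax: $5,237.65 × 0.0215 = $112.61
Legal plan premium: $218.79
Union dues: $5,237.65 × 0.0142 = $74.37
Total deductions = $222.60 + $70.21 + $345.04 + $47.66 + $14.14 + $112.61 + $218.79 + $74.37 = $1,105.42
Net pay = $5,237.65 − $1,105.42 = $4,132.23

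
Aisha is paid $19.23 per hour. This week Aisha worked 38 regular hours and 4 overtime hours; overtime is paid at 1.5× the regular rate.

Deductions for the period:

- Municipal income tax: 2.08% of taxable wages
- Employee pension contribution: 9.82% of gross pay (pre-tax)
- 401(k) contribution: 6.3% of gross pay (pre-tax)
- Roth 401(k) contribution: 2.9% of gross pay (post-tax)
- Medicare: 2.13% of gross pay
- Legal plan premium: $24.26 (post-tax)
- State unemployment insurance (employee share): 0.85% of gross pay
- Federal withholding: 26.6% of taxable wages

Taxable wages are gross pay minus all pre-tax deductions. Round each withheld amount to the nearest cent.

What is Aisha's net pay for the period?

Regular pay: 38 × $19.23 = $730.74
Overtime pay: 4 × $19.23 × 1.5 = $115.38
Gross pay = $730.74 + $115.38 = $846.12
Employee pension contribution: $846.12 × 0.0982 = $83.09
401(k) contribution: $846.12 × 0.063 = $53.31
Pre-tax total = $83.09 + $53.31 = $136.40
Taxable wages = $846.12 − $136.40 = $709.72
Municipal income tax: $709.72 × 0.0208 = $14.76
Federal withholding: $709.72 × 0.266 = $188.79
Medicare: $846.12 × 0.0213 = $18.02
State unemployment insurance (employee share): $846.12 × 0.0085 = $7.19
Legal plan premium: $24.26
Roth 401(k) contribution: $846.12 × 0.029 = $24.54
Total deductions = $83.09 + $53.31 + $14.76 + $188.79 + $18.02 + $7.19 + $24.26 + $24.54 = $413.96
Net pay = $846.12 − $413.96 = $432.16

$432.16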